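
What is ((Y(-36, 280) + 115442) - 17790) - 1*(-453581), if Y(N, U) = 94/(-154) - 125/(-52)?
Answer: 2207144113/4004 ≈ 5.5124e+5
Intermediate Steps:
Y(N, U) = 7181/4004 (Y(N, U) = 94*(-1/154) - 125*(-1/52) = -47/77 + 125/52 = 7181/4004)
((Y(-36, 280) + 115442) - 17790) - 1*(-453581) = ((7181/4004 + 115442) - 17790) - 1*(-453581) = (462236949/4004 - 17790) + 453581 = 391005789/4004 + 453581 = 2207144113/4004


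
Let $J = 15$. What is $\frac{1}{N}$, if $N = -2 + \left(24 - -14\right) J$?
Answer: $\frac{1}{568} \approx 0.0017606$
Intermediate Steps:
$N = 568$ ($N = -2 + \left(24 - -14\right) 15 = -2 + \left(24 + 14\right) 15 = -2 + 38 \cdot 15 = -2 + 570 = 568$)
$\frac{1}{N} = \frac{1}{568}$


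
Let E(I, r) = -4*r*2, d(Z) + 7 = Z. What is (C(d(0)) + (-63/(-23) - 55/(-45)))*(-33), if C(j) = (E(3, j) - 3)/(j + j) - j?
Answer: -228745/966 ≈ -236.80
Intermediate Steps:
d(Z) = -7 + Z
E(I, r) = -8*r
C(j) = -j + (-3 - 8*j)/(2*j) (C(j) = (-8*j - 3)/(j + j) - j = (-3 - 8*j)/((2*j)) - j = (-3 - 8*j)*(1/(2*j)) - j = (-3 - 8*j)/(2*j) - j = -j + (-3 - 8*j)/(2*j))
(C(d(0)) + (-63/(-23) - 55/(-45)))*(-33) = ((-4 - (-7 + 0) - 3/(2*(-7 + 0))) + (-63/(-23) - 55/(-45)))*(-33) = ((-4 - 1*(-7) - 3/2/(-7)) + (-63*(-1/23) - 55*(-1/45)))*(-33) = ((-4 + 7 - 3/2*(-1/7)) + (63/23 + 11/9))*(-33) = ((-4 + 7 + 3/14) + 820/207)*(-33) = (45/14 + 820/207)*(-33) = (20795/2898)*(-33) = -228745/966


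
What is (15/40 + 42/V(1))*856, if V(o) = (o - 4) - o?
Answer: -8667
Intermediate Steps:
V(o) = -4 (V(o) = (-4 + o) - o = -4)
(15/40 + 42/V(1))*856 = (15/40 + 42/(-4))*856 = (15*(1/40) + 42*(-¼))*856 = (3/8 - 21/2)*856 = -81/8*856 = -8667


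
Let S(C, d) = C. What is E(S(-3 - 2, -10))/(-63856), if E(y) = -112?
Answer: 7/3991 ≈ 0.0017539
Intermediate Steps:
E(S(-3 - 2, -10))/(-63856) = -112/(-63856) = -112*(-1/63856) = 7/3991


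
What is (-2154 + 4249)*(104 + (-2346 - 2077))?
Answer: -9048305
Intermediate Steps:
(-2154 + 4249)*(104 + (-2346 - 2077)) = 2095*(104 - 4423) = 2095*(-4319) = -9048305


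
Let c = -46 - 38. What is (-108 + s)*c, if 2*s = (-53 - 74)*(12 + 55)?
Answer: 366450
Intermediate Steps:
s = -8509/2 (s = ((-53 - 74)*(12 + 55))/2 = (-127*67)/2 = (1/2)*(-8509) = -8509/2 ≈ -4254.5)
c = -84
(-108 + s)*c = (-108 - 8509/2)*(-84) = -8725/2*(-84) = 366450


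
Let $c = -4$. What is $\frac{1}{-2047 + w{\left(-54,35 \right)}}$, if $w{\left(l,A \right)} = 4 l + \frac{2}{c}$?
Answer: $- \frac{2}{4527} \approx -0.00044179$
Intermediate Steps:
$w{\left(l,A \right)} = - \frac{1}{2} + 4 l$ ($w{\left(l,A \right)} = 4 l + \frac{2}{-4} = 4 l + 2 \left(- \frac{1}{4}\right) = 4 l - \frac{1}{2} = - \frac{1}{2} + 4 l$)
$\frac{1}{-2047 + w{\left(-54,35 \right)}} = \frac{1}{-2047 + \left(- \frac{1}{2} + 4 \left(-54\right)\right)} = \frac{1}{-2047 - \frac{433}{2}} = \frac{1}{- \frac{4527}{2}} = - \frac{2}{4527}$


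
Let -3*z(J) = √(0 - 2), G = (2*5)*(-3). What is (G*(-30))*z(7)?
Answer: -300*I*√2 ≈ -424.26*I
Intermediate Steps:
G = -30 (G = 10*(-3) = -30)
z(J) = -I*√2/3 (z(J) = -√(0 - 2)/3 = -I*√2/3)
(G*(-30))*z(7) = (-30*(-30))*(-I*√2/3) = 900*(-I*√2/3) = -300*I*√2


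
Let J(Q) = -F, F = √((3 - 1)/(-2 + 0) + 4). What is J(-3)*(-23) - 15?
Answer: -15 + 23*√3 ≈ 24.837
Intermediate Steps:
F = √3 (F = √(2/(-2) + 4) = √(2*(-½) + 4) = √(-1 + 4) = √3 ≈ 1.7320)
J(Q) = -√3
J(-3)*(-23) - 15 = -√3*(-23) - 15 = 23*√3 - 15 = -15 + 23*√3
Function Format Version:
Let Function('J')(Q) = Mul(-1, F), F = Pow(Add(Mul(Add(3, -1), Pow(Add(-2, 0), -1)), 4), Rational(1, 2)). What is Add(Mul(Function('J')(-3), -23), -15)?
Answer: Add(-15, Mul(23, Pow(3, Rational(1, 2)))) ≈ 24.837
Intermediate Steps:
F = Pow(3, Rational(1, 2)) (F = Pow(Add(Mul(2, Pow(-2, -1)), 4), Rational(1, 2)) = Pow(Add(Mul(2, Rational(-1, 2)), 4), Rational(1, 2)) = Pow(Add(-1, 4), Rational(1, 2)) = Pow(3, Rational(1, 2)) ≈ 1.7320)
Function('J')(Q) = Mul(-1, Pow(3, Rational(1, 2)))
Add(Mul(Function('J')(-3), -23), -15) = Add(Mul(Mul(-1, Pow(3, Rational(1, 2))), -23), -15) = Add(Mul(23, Pow(3, Rational(1, 2))), -15) = Add(-15, Mul(23, Pow(3, Rational(1, 2))))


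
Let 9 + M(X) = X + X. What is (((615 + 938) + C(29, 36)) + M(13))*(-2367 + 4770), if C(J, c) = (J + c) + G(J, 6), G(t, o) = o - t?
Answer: 3873636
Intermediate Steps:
C(J, c) = 6 + c (C(J, c) = (J + c) + (6 - J) = 6 + c)
M(X) = -9 + 2*X (M(X) = -9 + (X + X) = -9 + 2*X)
(((615 + 938) + C(29, 36)) + M(13))*(-2367 + 4770) = (((615 + 938) + (6 + 36)) + (-9 + 2*13))*(-2367 + 4770) = ((1553 + 42) + (-9 + 26))*2403 = (1595 + 17)*2403 = 1612*2403 = 3873636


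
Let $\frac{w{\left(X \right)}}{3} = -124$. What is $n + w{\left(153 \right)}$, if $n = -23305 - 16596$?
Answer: $-40273$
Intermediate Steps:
$n = -39901$
$w{\left(X \right)} = -372$ ($w{\left(X \right)} = 3 \left(-124\right) = -372$)
$n + w{\left(153 \right)} = -39901 - 372 = -40273$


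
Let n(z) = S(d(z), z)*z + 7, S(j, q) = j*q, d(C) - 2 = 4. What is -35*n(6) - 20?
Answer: -7825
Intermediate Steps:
d(C) = 6 (d(C) = 2 + 4 = 6)
n(z) = 7 + 6*z² (n(z) = (6*z)*z + 7 = 6*z² + 7 = 7 + 6*z²)
-35*n(6) - 20 = -35*(7 + 6*6²) - 20 = -35*(7 + 6*36) - 20 = -35*(7 + 216) - 20 = -35*223 - 20 = -7805 - 20 = -7825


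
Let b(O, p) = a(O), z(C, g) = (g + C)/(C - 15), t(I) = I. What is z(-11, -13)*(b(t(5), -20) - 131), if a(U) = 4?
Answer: -1524/13 ≈ -117.23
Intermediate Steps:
z(C, g) = (C + g)/(-15 + C)
b(O, p) = 4
z(-11, -13)*(b(t(5), -20) - 131) = ((-11 - 13)/(-15 - 11))*(4 - 131) = (-24/(-26))*(-127) = -1/26*(-24)*(-127) = (12/13)*(-127) = -1524/13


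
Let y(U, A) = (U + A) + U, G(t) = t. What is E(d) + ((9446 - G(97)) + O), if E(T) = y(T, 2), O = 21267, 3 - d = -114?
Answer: 30852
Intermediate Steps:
d = 117 (d = 3 - 1*(-114) = 3 + 114 = 117)
y(U, A) = A + 2*U (y(U, A) = (A + U) + U = A + 2*U)
E(T) = 2 + 2*T
E(d) + ((9446 - G(97)) + O) = (2 + 2*117) + ((9446 - 1*97) + 21267) = (2 + 234) + ((9446 - 97) + 21267) = 236 + (9349 + 21267) = 236 + 30616 = 30852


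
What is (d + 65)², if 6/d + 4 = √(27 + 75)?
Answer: 7880167/1849 + 16842*√102/1849 ≈ 4353.8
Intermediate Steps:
d = 6/(-4 + √102) (d = 6/(-4 + √(27 + 75)) = 6/(-4 + √102) ≈ 0.98369)
(d + 65)² = ((12/43 + 3*√102/43) + 65)² = (2807/43 + 3*√102/43)²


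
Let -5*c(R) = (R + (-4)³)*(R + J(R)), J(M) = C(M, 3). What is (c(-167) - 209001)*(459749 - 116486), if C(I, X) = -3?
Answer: -74438297865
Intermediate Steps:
J(M) = -3
c(R) = -(-64 + R)*(-3 + R)/5 (c(R) = -(R + (-4)³)*(R - 3)/5 = -(R - 64)*(-3 + R)/5 = -(-64 + R)*(-3 + R)/5)
(c(-167) - 209001)*(459749 - 116486) = ((-192/5 - ⅕*(-167)² + (67/5)*(-167)) - 209001)*(459749 - 116486) = ((-192/5 - ⅕*27889 - 11189/5) - 209001)*343263 = ((-192/5 - 27889/5 - 11189/5) - 209001)*343263 = (-7854 - 209001)*343263 = -216855*343263 = -74438297865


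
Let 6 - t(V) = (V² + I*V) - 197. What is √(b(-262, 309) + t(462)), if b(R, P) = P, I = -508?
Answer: 2*√5441 ≈ 147.53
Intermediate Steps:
t(V) = 203 - V² + 508*V (t(V) = 6 - ((V² - 508*V) - 197) = 6 - (-197 + V² - 508*V) = 6 + (197 - V² + 508*V) = 203 - V² + 508*V)
√(b(-262, 309) + t(462)) = √(309 + (203 - 1*462² + 508*462)) = √(309 + (203 - 1*213444 + 234696)) = √(309 + (203 - 213444 + 234696)) = √(309 + 21455) = √21764 = 2*√5441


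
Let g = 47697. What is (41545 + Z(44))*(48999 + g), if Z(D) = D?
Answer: 4021489944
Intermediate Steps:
(41545 + Z(44))*(48999 + g) = (41545 + 44)*(48999 + 47697) = 41589*96696 = 4021489944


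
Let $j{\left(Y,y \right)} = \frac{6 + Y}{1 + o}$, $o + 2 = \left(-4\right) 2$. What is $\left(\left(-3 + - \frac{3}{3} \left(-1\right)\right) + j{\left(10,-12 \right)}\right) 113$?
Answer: $- \frac{3842}{9} \approx -426.89$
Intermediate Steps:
$o = -10$ ($o = -2 - 8 = -10$)
$j{\left(Y,y \right)} = - \frac{2}{3} - \frac{Y}{9}$ ($j{\left(Y,y \right)} = \frac{6 + Y}{1 - 10} = \frac{6 + Y}{-9} = \left(6 + Y\right) \left(- \frac{1}{9}\right) = - \frac{2}{3} - \frac{Y}{9}$)
$\left(\left(-3 + - \frac{3}{3} \left(-1\right)\right) + j{\left(10,-12 \right)}\right) 113 = \left(\left(-3 + - \frac{3}{3} \left(-1\right)\right) - \frac{16}{9}\right) 113 = \left(\left(-3 + \left(-3\right) \frac{1}{3} \left(-1\right)\right) - \frac{16}{9}\right) 113 = \left(\left(-3 - -1\right) - \frac{16}{9}\right) 113 = \left(\left(-3 + 1\right) - \frac{16}{9}\right) 113 = \left(-2 - \frac{16}{9}\right) 113 = \left(- \frac{34}{9}\right) 113 = - \frac{3842}{9}$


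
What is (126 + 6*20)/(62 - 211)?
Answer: -246/149 ≈ -1.6510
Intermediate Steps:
(126 + 6*20)/(62 - 211) = (126 + 120)/(-149) = 246*(-1/149) = -246/149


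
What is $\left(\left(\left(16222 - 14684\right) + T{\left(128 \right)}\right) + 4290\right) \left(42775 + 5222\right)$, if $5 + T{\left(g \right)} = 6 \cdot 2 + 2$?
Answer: $280158489$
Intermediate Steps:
$T{\left(g \right)} = 9$ ($T{\left(g \right)} = -5 + \left(6 \cdot 2 + 2\right) = -5 + \left(12 + 2\right) = -5 + 14 = 9$)
$\left(\left(\left(16222 - 14684\right) + T{\left(128 \right)}\right) + 4290\right) \left(42775 + 5222\right) = \left(\left(\left(16222 - 14684\right) + 9\right) + 4290\right) \left(42775 + 5222\right) = \left(\left(1538 + 9\right) + 4290\right) 47997 = \left(1547 + 4290\right) 47997 = 5837 \cdot 47997 = 280158489$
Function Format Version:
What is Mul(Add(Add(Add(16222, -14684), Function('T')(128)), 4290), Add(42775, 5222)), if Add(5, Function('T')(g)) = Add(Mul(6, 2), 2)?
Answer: 280158489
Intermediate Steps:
Function('T')(g) = 9 (Function('T')(g) = Add(-5, Add(Mul(6, 2), 2)) = Add(-5, Add(12, 2)) = Add(-5, 14) = 9)
Mul(Add(Add(Add(16222, -14684), Function('T')(128)), 4290), Add(42775, 5222)) = Mul(Add(Add(Add(16222, -14684), 9), 4290), Add(42775, 5222)) = Mul(Add(Add(1538, 9), 4290), 47997) = Mul(Add(1547, 4290), 47997) = Mul(5837, 47997) = 280158489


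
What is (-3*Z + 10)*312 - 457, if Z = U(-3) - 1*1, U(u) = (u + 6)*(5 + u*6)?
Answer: 40103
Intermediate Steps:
U(u) = (5 + 6*u)*(6 + u) (U(u) = (6 + u)*(5 + 6*u) = (5 + 6*u)*(6 + u))
Z = -40 (Z = (30 + 6*(-3)**2 + 41*(-3)) - 1*1 = (30 + 6*9 - 123) - 1 = (30 + 54 - 123) - 1 = -39 - 1 = -40)
(-3*Z + 10)*312 - 457 = (-3*(-40) + 10)*312 - 457 = (120 + 10)*312 - 457 = 130*312 - 457 = 40560 - 457 = 40103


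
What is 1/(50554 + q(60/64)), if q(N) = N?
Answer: 16/808879 ≈ 1.9780e-5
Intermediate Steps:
1/(50554 + q(60/64)) = 1/(50554 + 60/64) = 1/(50554 + 60*(1/64)) = 1/(50554 + 15/16) = 1/(808879/16) = 16/808879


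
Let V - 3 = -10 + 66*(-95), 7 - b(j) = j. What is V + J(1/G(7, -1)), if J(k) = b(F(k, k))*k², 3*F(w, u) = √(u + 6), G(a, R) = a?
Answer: -43938/7 - √301/1029 ≈ -6276.9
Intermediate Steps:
F(w, u) = √(6 + u)/3 (F(w, u) = √(u + 6)/3 = √(6 + u)/3)
b(j) = 7 - j
J(k) = k²*(7 - √(6 + k)/3) (J(k) = (7 - √(6 + k)/3)*k² = k²*(7 - √(6 + k)/3))
V = -6277 (V = 3 + (-10 + 66*(-95)) = 3 + (-10 - 6270) = 3 - 6280 = -6277)
V + J(1/G(7, -1)) = -6277 + (1/7)²*(21 - √(6 + 1/7))/3 = -6277 + (⅐)²*(21 - √(6 + ⅐))/3 = -6277 + (⅓)*(1/49)*(21 - √(43/7)) = -6277 + (⅓)*(1/49)*(21 - √301/7) = -6277 + (⅐ - √301/1029) = -43938/7 - √301/1029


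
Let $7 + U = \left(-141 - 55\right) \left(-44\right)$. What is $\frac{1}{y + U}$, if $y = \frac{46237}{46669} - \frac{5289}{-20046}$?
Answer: $\frac{311842258}{2687535970267} \approx 0.00011603$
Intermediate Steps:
$U = 8617$ ($U = -7 + \left(-141 - 55\right) \left(-44\right) = -7 - -8624 = -7 + 8624 = 8617$)
$y = \frac{391233081}{311842258}$ ($y = 46237 \cdot \frac{1}{46669} - - \frac{1763}{6682} = \frac{46237}{46669} + \frac{1763}{6682} = \frac{391233081}{311842258} \approx 1.2546$)
$\frac{1}{y + U} = \frac{1}{\frac{391233081}{311842258} + 8617} = \frac{1}{\frac{2687535970267}{311842258}} = \frac{311842258}{2687535970267}$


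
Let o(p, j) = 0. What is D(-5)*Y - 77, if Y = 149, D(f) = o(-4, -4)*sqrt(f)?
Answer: -77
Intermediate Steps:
D(f) = 0 (D(f) = 0*sqrt(f) = 0)
D(-5)*Y - 77 = 0*149 - 77 = 0 - 77 = -77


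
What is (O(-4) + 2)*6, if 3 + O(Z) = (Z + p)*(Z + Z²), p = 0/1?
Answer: -294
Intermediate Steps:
p = 0 (p = 0*1 = 0)
O(Z) = -3 + Z*(Z + Z²) (O(Z) = -3 + (Z + 0)*(Z + Z²) = -3 + Z*(Z + Z²))
(O(-4) + 2)*6 = ((-3 + (-4)² + (-4)³) + 2)*6 = ((-3 + 16 - 64) + 2)*6 = (-51 + 2)*6 = -49*6 = -294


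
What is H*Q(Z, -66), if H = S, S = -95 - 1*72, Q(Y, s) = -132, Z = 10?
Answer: 22044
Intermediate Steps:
S = -167 (S = -95 - 72 = -167)
H = -167
H*Q(Z, -66) = -167*(-132) = 22044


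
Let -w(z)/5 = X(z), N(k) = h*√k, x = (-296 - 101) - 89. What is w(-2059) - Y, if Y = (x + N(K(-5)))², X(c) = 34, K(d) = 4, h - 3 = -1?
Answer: -232494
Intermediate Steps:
h = 2 (h = 3 - 1 = 2)
x = -486 (x = -397 - 89 = -486)
N(k) = 2*√k
w(z) = -170 (w(z) = -5*34 = -170)
Y = 232324 (Y = (-486 + 2*√4)² = (-486 + 2*2)² = (-486 + 4)² = (-482)² = 232324)
w(-2059) - Y = -170 - 1*232324 = -170 - 232324 = -232494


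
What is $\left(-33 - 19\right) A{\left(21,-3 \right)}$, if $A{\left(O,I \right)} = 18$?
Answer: $-936$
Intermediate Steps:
$\left(-33 - 19\right) A{\left(21,-3 \right)} = \left(-33 - 19\right) 18 = \left(-52\right) 18 = -936$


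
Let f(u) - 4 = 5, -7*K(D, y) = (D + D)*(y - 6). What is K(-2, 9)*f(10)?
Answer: 108/7 ≈ 15.429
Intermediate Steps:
K(D, y) = -2*D*(-6 + y)/7 (K(D, y) = -(D + D)*(y - 6)/7 = -2*D*(-6 + y)/7)
f(u) = 9 (f(u) = 4 + 5 = 9)
K(-2, 9)*f(10) = ((2/7)*(-2)*(6 - 1*9))*9 = ((2/7)*(-2)*(6 - 9))*9 = ((2/7)*(-2)*(-3))*9 = (12/7)*9 = 108/7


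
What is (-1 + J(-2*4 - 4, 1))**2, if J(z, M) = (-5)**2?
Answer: 576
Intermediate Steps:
J(z, M) = 25
(-1 + J(-2*4 - 4, 1))**2 = (-1 + 25)**2 = 24**2 = 576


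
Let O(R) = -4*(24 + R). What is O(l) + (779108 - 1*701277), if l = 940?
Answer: 73975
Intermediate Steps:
O(R) = -96 - 4*R
O(l) + (779108 - 1*701277) = (-96 - 4*940) + (779108 - 1*701277) = (-96 - 3760) + (779108 - 701277) = -3856 + 77831 = 73975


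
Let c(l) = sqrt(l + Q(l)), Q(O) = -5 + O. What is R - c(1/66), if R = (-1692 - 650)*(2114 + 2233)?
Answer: -10180674 - 2*I*sqrt(1353)/33 ≈ -1.0181e+7 - 2.2293*I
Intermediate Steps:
R = -10180674 (R = -2342*4347 = -10180674)
c(l) = sqrt(-5 + 2*l) (c(l) = sqrt(l + (-5 + l)) = sqrt(-5 + 2*l))
R - c(1/66) = -10180674 - sqrt(-5 + 2/66) = -10180674 - sqrt(-5 + 2*(1/66)) = -10180674 - sqrt(-5 + 1/33) = -10180674 - sqrt(-164/33) = -10180674 - 2*I*sqrt(1353)/33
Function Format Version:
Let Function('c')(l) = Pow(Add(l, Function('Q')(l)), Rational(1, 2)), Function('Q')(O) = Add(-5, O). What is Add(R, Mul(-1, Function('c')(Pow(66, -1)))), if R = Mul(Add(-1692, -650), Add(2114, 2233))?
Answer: Add(-10180674, Mul(Rational(-2, 33), I, Pow(1353, Rational(1, 2)))) ≈ Add(-1.0181e+7, Mul(-2.2293, I))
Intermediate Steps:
R = -10180674 (R = Mul(-2342, 4347) = -10180674)
Function('c')(l) = Pow(Add(-5, Mul(2, l)), Rational(1, 2)) (Function('c')(l) = Pow(Add(l, Add(-5, l)), Rational(1, 2)) = Pow(Add(-5, Mul(2, l)), Rational(1, 2)))
Add(R, Mul(-1, Function('c')(Pow(66, -1)))) = Add(-10180674, Mul(-1, Pow(Add(-5, Mul(2, Pow(66, -1))), Rational(1, 2)))) = Add(-10180674, Mul(-1, Pow(Add(-5, Mul(2, Rational(1, 66))), Rational(1, 2)))) = Add(-10180674, Mul(-1, Pow(Add(-5, Rational(1, 33)), Rational(1, 2)))) = Add(-10180674, Mul(-1, Pow(Rational(-164, 33), Rational(1, 2)))) = Add(-10180674, Mul(-1, Mul(Rational(2, 33), I, Pow(1353, Rational(1, 2))))) = Add(-10180674, Mul(Rational(-2, 33), I, Pow(1353, Rational(1, 2))))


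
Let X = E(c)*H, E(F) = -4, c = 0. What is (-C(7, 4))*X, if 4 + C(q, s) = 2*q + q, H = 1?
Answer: 68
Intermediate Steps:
C(q, s) = -4 + 3*q (C(q, s) = -4 + (2*q + q) = -4 + 3*q)
X = -4 (X = -4*1 = -4)
(-C(7, 4))*X = -(-4 + 3*7)*(-4) = -(-4 + 21)*(-4) = -1*17*(-4) = -17*(-4) = 68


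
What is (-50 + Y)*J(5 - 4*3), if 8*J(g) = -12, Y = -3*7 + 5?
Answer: 99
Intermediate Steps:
Y = -16 (Y = -21 + 5 = -16)
J(g) = -3/2 (J(g) = (⅛)*(-12) = -3/2)
(-50 + Y)*J(5 - 4*3) = (-50 - 16)*(-3/2) = -66*(-3/2) = 99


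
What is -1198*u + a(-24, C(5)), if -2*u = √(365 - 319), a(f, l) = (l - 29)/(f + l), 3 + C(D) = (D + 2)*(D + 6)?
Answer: 9/10 + 599*√46 ≈ 4063.5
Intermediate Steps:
C(D) = -3 + (2 + D)*(6 + D) (C(D) = -3 + (D + 2)*(D + 6) = -3 + (2 + D)*(6 + D))
a(f, l) = (-29 + l)/(f + l)
u = -√46/2 (u = -√(365 - 319)/2 = -√46/2 ≈ -3.3912)
-1198*u + a(-24, C(5)) = -(-599)*√46 + (-29 + (9 + 5² + 8*5))/(-24 + (9 + 5² + 8*5)) = 599*√46 + (-29 + (9 + 25 + 40))/(-24 + (9 + 25 + 40)) = 599*√46 + (-29 + 74)/(-24 + 74) = 599*√46 + 45/50 = 599*√46 + (1/50)*45 = 599*√46 + 9/10 = 9/10 + 599*√46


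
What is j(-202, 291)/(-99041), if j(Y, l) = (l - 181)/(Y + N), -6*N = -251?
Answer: 660/95178401 ≈ 6.9343e-6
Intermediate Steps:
N = 251/6 (N = -⅙*(-251) = 251/6 ≈ 41.833)
j(Y, l) = (-181 + l)/(251/6 + Y) (j(Y, l) = (l - 181)/(Y + 251/6) = (-181 + l)/(251/6 + Y))
j(-202, 291)/(-99041) = (6*(-181 + 291)/(251 + 6*(-202)))/(-99041) = (6*110/(251 - 1212))*(-1/99041) = (6*110/(-961))*(-1/99041) = (6*(-1/961)*110)*(-1/99041) = -660/961*(-1/99041) = 660/95178401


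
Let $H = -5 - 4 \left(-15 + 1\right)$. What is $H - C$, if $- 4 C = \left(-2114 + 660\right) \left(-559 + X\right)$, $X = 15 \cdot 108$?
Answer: $- \frac{771245}{2} \approx -3.8562 \cdot 10^{5}$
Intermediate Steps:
$X = 1620$
$H = 51$ ($H = -5 - -56 = -5 + 56 = 51$)
$C = \frac{771347}{2}$ ($C = - \frac{\left(-2114 + 660\right) \left(-559 + 1620\right)}{4} = - \frac{\left(-1454\right) 1061}{4} = \left(- \frac{1}{4}\right) \left(-1542694\right) = \frac{771347}{2} \approx 3.8567 \cdot 10^{5}$)
$H - C = 51 - \frac{771347}{2} = - \frac{771245}{2}$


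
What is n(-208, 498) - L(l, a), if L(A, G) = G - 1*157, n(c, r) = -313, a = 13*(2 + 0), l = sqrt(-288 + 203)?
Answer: -182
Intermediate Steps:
l = I*sqrt(85) (l = sqrt(-85) = I*sqrt(85) ≈ 9.2195*I)
a = 26 (a = 13*2 = 26)
L(A, G) = -157 + G (L(A, G) = G - 157 = -157 + G)
n(-208, 498) - L(l, a) = -313 - (-157 + 26) = -313 - 1*(-131) = -313 + 131 = -182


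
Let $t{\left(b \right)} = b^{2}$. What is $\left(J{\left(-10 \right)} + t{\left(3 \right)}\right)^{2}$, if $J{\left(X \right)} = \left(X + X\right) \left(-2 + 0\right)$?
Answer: $2401$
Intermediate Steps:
$J{\left(X \right)} = - 4 X$ ($J{\left(X \right)} = 2 X \left(-2\right) = - 4 X$)
$\left(J{\left(-10 \right)} + t{\left(3 \right)}\right)^{2} = \left(\left(-4\right) \left(-10\right) + 3^{2}\right)^{2} = \left(40 + 9\right)^{2} = 49^{2} = 2401$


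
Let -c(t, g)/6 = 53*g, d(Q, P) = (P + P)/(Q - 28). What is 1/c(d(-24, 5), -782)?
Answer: 1/248676 ≈ 4.0213e-6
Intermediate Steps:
d(Q, P) = 2*P/(-28 + Q) (d(Q, P) = (2*P)/(-28 + Q) = 2*P/(-28 + Q))
c(t, g) = -318*g
1/c(d(-24, 5), -782) = 1/(-318*(-782)) = 1/248676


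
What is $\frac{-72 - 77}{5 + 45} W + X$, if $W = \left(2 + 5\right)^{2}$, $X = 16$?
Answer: $- \frac{6501}{50} \approx -130.02$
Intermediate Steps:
$W = 49$ ($W = 7^{2} = 49$)
$\frac{-72 - 77}{5 + 45} W + X = \frac{-72 - 77}{5 + 45} \cdot 49 + 16 = - \frac{149}{50} \cdot 49 + 16 = \left(-149\right) \frac{1}{50} \cdot 49 + 16 = \left(- \frac{149}{50}\right) 49 + 16 = - \frac{7301}{50} + 16 = - \frac{6501}{50}$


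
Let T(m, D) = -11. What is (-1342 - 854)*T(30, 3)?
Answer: 24156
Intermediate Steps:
(-1342 - 854)*T(30, 3) = (-1342 - 854)*(-11) = -2196*(-11) = 24156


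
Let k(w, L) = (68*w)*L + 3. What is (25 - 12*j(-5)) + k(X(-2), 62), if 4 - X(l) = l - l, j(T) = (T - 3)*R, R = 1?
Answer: 16988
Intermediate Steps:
j(T) = -3 + T (j(T) = (T - 3)*1 = (-3 + T)*1 = -3 + T)
X(l) = 4 (X(l) = 4 - (l - l) = 4 - 1*0 = 4 + 0 = 4)
k(w, L) = 3 + 68*L*w (k(w, L) = 68*L*w + 3 = 3 + 68*L*w)
(25 - 12*j(-5)) + k(X(-2), 62) = (25 - 12*(-3 - 5)) + (3 + 68*62*4) = (25 - 12*(-8)) + (3 + 16864) = (25 + 96) + 16867 = 121 + 16867 = 16988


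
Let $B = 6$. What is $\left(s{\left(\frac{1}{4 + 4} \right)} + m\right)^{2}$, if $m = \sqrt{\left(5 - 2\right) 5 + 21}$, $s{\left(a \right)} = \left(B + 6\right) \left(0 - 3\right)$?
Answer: $900$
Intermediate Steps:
$s{\left(a \right)} = -36$ ($s{\left(a \right)} = \left(6 + 6\right) \left(0 - 3\right) = 12 \left(-3\right) = -36$)
$m = 6$ ($m = \sqrt{3 \cdot 5 + 21} = \sqrt{15 + 21} = \sqrt{36} = 6$)
$\left(s{\left(\frac{1}{4 + 4} \right)} + m\right)^{2} = \left(-36 + 6\right)^{2} = \left(-30\right)^{2} = 900$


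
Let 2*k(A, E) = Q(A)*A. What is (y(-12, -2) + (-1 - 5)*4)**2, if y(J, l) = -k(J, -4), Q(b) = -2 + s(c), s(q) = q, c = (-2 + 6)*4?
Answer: 3600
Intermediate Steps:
c = 16 (c = 4*4 = 16)
Q(b) = 14 (Q(b) = -2 + 16 = 14)
k(A, E) = 7*A (k(A, E) = (14*A)/2 = 7*A)
y(J, l) = -7*J
(y(-12, -2) + (-1 - 5)*4)**2 = (-7*(-12) + (-1 - 5)*4)**2 = (84 - 6*4)**2 = (84 - 24)**2 = 60**2 = 3600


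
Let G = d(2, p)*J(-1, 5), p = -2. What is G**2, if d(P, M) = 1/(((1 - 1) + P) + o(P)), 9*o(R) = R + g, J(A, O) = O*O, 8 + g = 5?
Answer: 50625/289 ≈ 175.17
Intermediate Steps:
g = -3 (g = -8 + 5 = -3)
J(A, O) = O**2
o(R) = -1/3 + R/9 (o(R) = (R - 3)/9 = (-3 + R)/9 = -1/3 + R/9)
d(P, M) = 1/(-1/3 + 10*P/9) (d(P, M) = 1/(((1 - 1) + P) + (-1/3 + P/9)) = 1/((0 + P) + (-1/3 + P/9)) = 1/(P + (-1/3 + P/9)) = 1/(-1/3 + 10*P/9))
G = 225/17 (G = (9/(-3 + 10*2))*5**2 = (9/(-3 + 20))*25 = (9/17)*25 = 225/17 ≈ 13.235)
G**2 = (225/17)**2 = 50625/289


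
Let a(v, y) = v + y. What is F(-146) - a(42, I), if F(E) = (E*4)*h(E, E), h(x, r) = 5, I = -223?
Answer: -2739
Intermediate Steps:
F(E) = 20*E (F(E) = (E*4)*5 = (4*E)*5 = 20*E)
F(-146) - a(42, I) = 20*(-146) - (42 - 223) = -2920 - 1*(-181) = -2920 + 181 = -2739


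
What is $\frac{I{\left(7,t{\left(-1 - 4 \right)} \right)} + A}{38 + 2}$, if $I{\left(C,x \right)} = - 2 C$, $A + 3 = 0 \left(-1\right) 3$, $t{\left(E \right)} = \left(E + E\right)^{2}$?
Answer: $- \frac{17}{40} \approx -0.425$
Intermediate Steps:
$t{\left(E \right)} = 4 E^{2}$ ($t{\left(E \right)} = \left(2 E\right)^{2} = 4 E^{2}$)
$A = -3$ ($A = -3 + 0 \left(-1\right) 3 = -3 + 0 \cdot 3 = -3 + 0 = -3$)
$\frac{I{\left(7,t{\left(-1 - 4 \right)} \right)} + A}{38 + 2} = \frac{\left(-2\right) 7 - 3}{38 + 2} = \frac{-14 - 3}{40} = \frac{1}{40} \left(-17\right) = - \frac{17}{40}$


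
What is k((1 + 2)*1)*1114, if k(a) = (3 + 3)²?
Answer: 40104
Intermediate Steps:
k(a) = 36 (k(a) = 6² = 36)
k((1 + 2)*1)*1114 = 36*1114 = 40104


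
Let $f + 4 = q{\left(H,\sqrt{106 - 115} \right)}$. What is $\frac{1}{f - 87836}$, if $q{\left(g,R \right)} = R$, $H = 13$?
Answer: $- \frac{9760}{857318401} - \frac{i}{2571955203} \approx -1.1384 \cdot 10^{-5} - 3.8881 \cdot 10^{-10} i$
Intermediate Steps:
$f = -4 + 3 i$ ($f = -4 + \sqrt{106 - 115} = -4 + \sqrt{-9} = -4 + 3 i \approx -4.0 + 3.0 i$)
$\frac{1}{f - 87836} = \frac{1}{\left(-4 + 3 i\right) - 87836} = \frac{1}{-87840 + 3 i} = \frac{-87840 - 3 i}{7715865609}$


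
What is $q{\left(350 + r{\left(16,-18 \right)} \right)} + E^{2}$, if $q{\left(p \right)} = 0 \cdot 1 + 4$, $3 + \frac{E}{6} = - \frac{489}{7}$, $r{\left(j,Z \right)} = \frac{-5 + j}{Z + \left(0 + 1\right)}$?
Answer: $\frac{9363796}{49} \approx 1.911 \cdot 10^{5}$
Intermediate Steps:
$r{\left(j,Z \right)} = \frac{-5 + j}{1 + Z}$ ($r{\left(j,Z \right)} = \frac{-5 + j}{Z + 1} = \frac{-5 + j}{1 + Z}$)
$E = - \frac{3060}{7}$ ($E = -18 + 6 \left(- \frac{489}{7}\right) = -18 - \frac{2934}{7} = - \frac{3060}{7} \approx -437.14$)
$q{\left(p \right)} = 4$ ($q{\left(p \right)} = 0 + 4 = 4$)
$q{\left(350 + r{\left(16,-18 \right)} \right)} + E^{2} = 4 + \left(- \frac{3060}{7}\right)^{2} = 4 + \frac{9363600}{49} = \frac{9363796}{49}$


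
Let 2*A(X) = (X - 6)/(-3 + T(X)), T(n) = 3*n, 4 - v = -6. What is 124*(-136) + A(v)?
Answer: -455326/27 ≈ -16864.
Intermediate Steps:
v = 10 (v = 4 - 1*(-6) = 4 + 6 = 10)
A(X) = (-6 + X)/(2*(-3 + 3*X)) (A(X) = ((X - 6)/(-3 + 3*X))/2 = ((-6 + X)/(-3 + 3*X))/2 = (-6 + X)/(2*(-3 + 3*X)))
124*(-136) + A(v) = 124*(-136) + (-6 + 10)/(6*(-1 + 10)) = -16864 + (1/6)*4/9 = -16864 + (1/6)*(1/9)*4 = -16864 + 2/27 = -455326/27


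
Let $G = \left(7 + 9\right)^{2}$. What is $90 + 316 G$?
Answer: $80986$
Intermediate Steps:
$G = 256$ ($G = 16^{2} = 256$)
$90 + 316 G = 90 + 316 \cdot 256 = 90 + 80896 = 80986$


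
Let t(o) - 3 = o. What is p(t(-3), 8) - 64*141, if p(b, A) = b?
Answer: -9024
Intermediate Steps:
t(o) = 3 + o
p(t(-3), 8) - 64*141 = (3 - 3) - 64*141 = 0 - 9024 = -9024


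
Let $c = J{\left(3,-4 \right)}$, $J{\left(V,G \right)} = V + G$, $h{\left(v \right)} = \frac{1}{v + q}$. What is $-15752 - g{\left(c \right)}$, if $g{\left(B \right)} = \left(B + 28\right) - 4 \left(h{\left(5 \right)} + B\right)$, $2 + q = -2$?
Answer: $-15779$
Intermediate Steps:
$q = -4$ ($q = -2 - 2 = -4$)
$h{\left(v \right)} = \frac{1}{-4 + v}$ ($h{\left(v \right)} = \frac{1}{v - 4} = \frac{1}{-4 + v}$)
$J{\left(V,G \right)} = G + V$
$c = -1$ ($c = -4 + 3 = -1$)
$g{\left(B \right)} = 24 - 3 B$ ($g{\left(B \right)} = \left(B + 28\right) - 4 \left(\frac{1}{-4 + 5} + B\right) = \left(28 + B\right) - 4 \left(1^{-1} + B\right) = \left(28 + B\right) - 4 \left(1 + B\right) = \left(28 + B\right) - \left(4 + 4 B\right) = 24 - 3 B$)
$-15752 - g{\left(c \right)} = -15752 - \left(24 - -3\right) = -15752 - \left(24 + 3\right) = -15752 - 27 = -15779$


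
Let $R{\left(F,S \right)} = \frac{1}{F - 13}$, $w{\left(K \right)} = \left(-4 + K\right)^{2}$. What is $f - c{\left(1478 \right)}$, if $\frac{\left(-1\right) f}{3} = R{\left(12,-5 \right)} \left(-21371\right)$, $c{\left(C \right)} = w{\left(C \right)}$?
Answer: $-2236789$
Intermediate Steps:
$R{\left(F,S \right)} = \frac{1}{-13 + F}$
$c{\left(C \right)} = \left(-4 + C\right)^{2}$
$f = -64113$ ($f = - 3 \frac{1}{-13 + 12} \left(-21371\right) = - 3 \frac{1}{-1} \left(-21371\right) = - 3 \left(\left(-1\right) \left(-21371\right)\right) = \left(-3\right) 21371 = -64113$)
$f - c{\left(1478 \right)} = -64113 - \left(-4 + 1478\right)^{2} = -64113 - 1474^{2} = -64113 - 2172676 = -2236789$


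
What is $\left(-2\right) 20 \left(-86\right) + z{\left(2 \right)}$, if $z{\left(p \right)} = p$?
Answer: $3442$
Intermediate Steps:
$\left(-2\right) 20 \left(-86\right) + z{\left(2 \right)} = \left(-2\right) 20 \left(-86\right) + 2 = \left(-40\right) \left(-86\right) + 2 = 3440 + 2 = 3442$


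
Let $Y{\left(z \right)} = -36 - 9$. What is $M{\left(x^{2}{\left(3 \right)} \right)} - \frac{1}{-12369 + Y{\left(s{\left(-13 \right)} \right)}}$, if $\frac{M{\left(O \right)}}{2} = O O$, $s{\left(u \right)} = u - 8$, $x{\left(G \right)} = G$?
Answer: $\frac{2011069}{12414} \approx 162.0$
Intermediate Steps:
$s{\left(u \right)} = -8 + u$
$Y{\left(z \right)} = -45$ ($Y{\left(z \right)} = -36 - 9 = -45$)
$M{\left(O \right)} = 2 O^{2}$ ($M{\left(O \right)} = 2 O O = 2 O^{2}$)
$M{\left(x^{2}{\left(3 \right)} \right)} - \frac{1}{-12369 + Y{\left(s{\left(-13 \right)} \right)}} = 2 \left(3^{2}\right)^{2} - \frac{1}{-12369 - 45} = 2 \cdot 9^{2} - \frac{1}{-12414} = 2 \cdot 81 - - \frac{1}{12414} = 162 + \frac{1}{12414} = \frac{2011069}{12414}$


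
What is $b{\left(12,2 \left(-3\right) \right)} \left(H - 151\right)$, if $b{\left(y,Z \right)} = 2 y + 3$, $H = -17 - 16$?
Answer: $-4968$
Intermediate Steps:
$H = -33$
$b{\left(y,Z \right)} = 3 + 2 y$
$b{\left(12,2 \left(-3\right) \right)} \left(H - 151\right) = \left(3 + 2 \cdot 12\right) \left(-33 - 151\right) = \left(3 + 24\right) \left(-184\right) = 27 \left(-184\right) = -4968$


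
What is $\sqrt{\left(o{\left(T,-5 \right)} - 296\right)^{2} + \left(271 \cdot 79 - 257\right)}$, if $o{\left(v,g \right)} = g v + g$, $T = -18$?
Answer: $3 \sqrt{7297} \approx 256.27$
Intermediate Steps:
$o{\left(v,g \right)} = g + g v$
$\sqrt{\left(o{\left(T,-5 \right)} - 296\right)^{2} + \left(271 \cdot 79 - 257\right)} = \sqrt{\left(- 5 \left(1 - 18\right) - 296\right)^{2} + \left(271 \cdot 79 - 257\right)} = \sqrt{\left(\left(-5\right) \left(-17\right) - 296\right)^{2} + \left(21409 - 257\right)} = \sqrt{\left(85 - 296\right)^{2} + 21152} = \sqrt{\left(-211\right)^{2} + 21152} = \sqrt{44521 + 21152} = \sqrt{65673} = 3 \sqrt{7297}$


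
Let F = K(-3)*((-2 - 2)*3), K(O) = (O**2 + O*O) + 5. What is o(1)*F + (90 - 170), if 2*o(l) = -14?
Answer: 1852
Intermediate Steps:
K(O) = 5 + 2*O**2 (K(O) = (O**2 + O**2) + 5 = 2*O**2 + 5 = 5 + 2*O**2)
o(l) = -7 (o(l) = (1/2)*(-14) = -7)
F = -276 (F = (5 + 2*(-3)**2)*((-2 - 2)*3) = (5 + 2*9)*(-4*3) = (5 + 18)*(-12) = 23*(-12) = -276)
o(1)*F + (90 - 170) = -7*(-276) + (90 - 170) = 1932 - 80 = 1852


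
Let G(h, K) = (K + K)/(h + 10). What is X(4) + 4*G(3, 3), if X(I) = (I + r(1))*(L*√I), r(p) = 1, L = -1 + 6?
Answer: 674/13 ≈ 51.846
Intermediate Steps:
L = 5
G(h, K) = 2*K/(10 + h) (G(h, K) = (2*K)/(10 + h) = 2*K/(10 + h))
X(I) = 5*√I*(1 + I) (X(I) = (I + 1)*(5*√I) = (1 + I)*(5*√I) = 5*√I*(1 + I))
X(4) + 4*G(3, 3) = 5*√4*(1 + 4) + 4*(2*3/(10 + 3)) = 5*2*5 + 4*(2*3/13) = 50 + 4*(2*3*(1/13)) = 50 + 4*(6/13) = 50 + 24/13 = 674/13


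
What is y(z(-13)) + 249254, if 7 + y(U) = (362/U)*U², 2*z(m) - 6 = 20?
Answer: 253953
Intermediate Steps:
z(m) = 13 (z(m) = 3 + (½)*20 = 3 + 10 = 13)
y(U) = -7 + 362*U (y(U) = -7 + (362/U)*U² = -7 + 362*U)
y(z(-13)) + 249254 = (-7 + 362*13) + 249254 = (-7 + 4706) + 249254 = 4699 + 249254 = 253953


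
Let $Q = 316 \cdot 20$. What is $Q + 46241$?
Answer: $52561$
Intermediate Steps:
$Q = 6320$
$Q + 46241 = 6320 + 46241 = 52561$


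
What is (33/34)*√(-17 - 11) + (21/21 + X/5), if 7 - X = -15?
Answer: 27/5 + 33*I*√7/17 ≈ 5.4 + 5.1359*I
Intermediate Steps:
X = 22 (X = 7 - 1*(-15) = 7 + 15 = 22)
(33/34)*√(-17 - 11) + (21/21 + X/5) = (33/34)*√(-17 - 11) + (21/21 + 22/5) = (33*(1/34))*√(-28) + (21*(1/21) + 22*(⅕)) = 33*(2*I*√7)/34 + (1 + 22/5) = 33*I*√7/17 + 27/5 = 27/5 + 33*I*√7/17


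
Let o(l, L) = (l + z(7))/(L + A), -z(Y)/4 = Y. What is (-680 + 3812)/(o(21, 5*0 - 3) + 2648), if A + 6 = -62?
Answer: 222372/188015 ≈ 1.1827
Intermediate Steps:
A = -68 (A = -6 - 62 = -68)
z(Y) = -4*Y
o(l, L) = (-28 + l)/(-68 + L) (o(l, L) = (l - 4*7)/(L - 68) = (l - 28)/(-68 + L) = (-28 + l)/(-68 + L))
(-680 + 3812)/(o(21, 5*0 - 3) + 2648) = (-680 + 3812)/((-28 + 21)/(-68 + (5*0 - 3)) + 2648) = 3132/(-7/(-68 + (0 - 3)) + 2648) = 3132/(-7/(-68 - 3) + 2648) = 3132/(-7/(-71) + 2648) = 3132/(-1/71*(-7) + 2648) = 3132/(7/71 + 2648) = 3132/(188015/71) = 3132*(71/188015) = 222372/188015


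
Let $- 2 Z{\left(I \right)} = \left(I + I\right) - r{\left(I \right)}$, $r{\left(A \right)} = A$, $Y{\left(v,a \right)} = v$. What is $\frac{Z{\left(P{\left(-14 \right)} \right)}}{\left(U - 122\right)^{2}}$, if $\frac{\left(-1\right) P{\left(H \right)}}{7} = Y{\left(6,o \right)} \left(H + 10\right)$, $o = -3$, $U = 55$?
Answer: $- \frac{84}{4489} \approx -0.018712$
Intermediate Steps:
$P{\left(H \right)} = -420 - 42 H$ ($P{\left(H \right)} = - 7 \cdot 6 \left(H + 10\right) = - 7 \cdot 6 \left(10 + H\right) = - 7 \left(60 + 6 H\right) = -420 - 42 H$)
$Z{\left(I \right)} = - \frac{I}{2}$ ($Z{\left(I \right)} = - \frac{\left(I + I\right) - I}{2} = - \frac{2 I - I}{2} = - \frac{I}{2}$)
$\frac{Z{\left(P{\left(-14 \right)} \right)}}{\left(U - 122\right)^{2}} = \frac{\left(- \frac{1}{2}\right) \left(-420 - -588\right)}{\left(55 - 122\right)^{2}} = \frac{\left(- \frac{1}{2}\right) \left(-420 + 588\right)}{\left(-67\right)^{2}} = \frac{\left(- \frac{1}{2}\right) 168}{4489} = \left(-84\right) \frac{1}{4489} = - \frac{84}{4489}$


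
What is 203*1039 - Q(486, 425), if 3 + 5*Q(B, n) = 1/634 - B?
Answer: 133783383/634 ≈ 2.1101e+5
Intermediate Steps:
Q(B, n) = -1901/3170 - B/5 (Q(B, n) = -⅗ + (1/634 - B)/5 = -⅗ + (1/3170 - B/5) = -1901/3170 - B/5)
203*1039 - Q(486, 425) = 203*1039 - (-1901/3170 - ⅕*486) = 210917 - (-1901/3170 - 486/5) = 210917 - 1*(-62005/634) = 210917 + 62005/634 = 133783383/634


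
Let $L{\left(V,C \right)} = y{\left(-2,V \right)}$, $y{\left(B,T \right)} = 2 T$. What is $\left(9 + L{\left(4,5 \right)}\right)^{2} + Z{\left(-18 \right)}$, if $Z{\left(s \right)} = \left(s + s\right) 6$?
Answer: $73$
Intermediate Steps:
$L{\left(V,C \right)} = 2 V$
$Z{\left(s \right)} = 12 s$ ($Z{\left(s \right)} = 2 s 6 = 12 s$)
$\left(9 + L{\left(4,5 \right)}\right)^{2} + Z{\left(-18 \right)} = \left(9 + 2 \cdot 4\right)^{2} + 12 \left(-18\right) = \left(9 + 8\right)^{2} - 216 = 17^{2} - 216 = 289 - 216 = 73$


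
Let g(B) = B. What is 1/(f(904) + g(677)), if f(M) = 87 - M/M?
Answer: 1/763 ≈ 0.0013106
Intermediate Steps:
f(M) = 86 (f(M) = 87 - 1*1 = 87 - 1 = 86)
1/(f(904) + g(677)) = 1/(86 + 677) = 1/763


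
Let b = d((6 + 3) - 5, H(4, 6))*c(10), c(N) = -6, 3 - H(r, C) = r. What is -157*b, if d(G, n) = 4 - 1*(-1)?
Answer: 4710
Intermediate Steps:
H(r, C) = 3 - r
d(G, n) = 5 (d(G, n) = 4 + 1 = 5)
b = -30 (b = 5*(-6) = -30)
-157*b = -157*(-30) = 4710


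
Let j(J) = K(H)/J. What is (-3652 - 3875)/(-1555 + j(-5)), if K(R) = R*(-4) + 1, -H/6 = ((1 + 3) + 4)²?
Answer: 12545/3104 ≈ 4.0416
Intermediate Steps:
H = -384 (H = -6*((1 + 3) + 4)² = -6*(4 + 4)² = -6*8² = -6*64 = -384)
K(R) = 1 - 4*R (K(R) = -4*R + 1 = 1 - 4*R)
j(J) = 1537/J (j(J) = (1 - 4*(-384))/J = (1 + 1536)/J = 1537/J)
(-3652 - 3875)/(-1555 + j(-5)) = (-3652 - 3875)/(-1555 + 1537/(-5)) = -7527/(-1555 + 1537*(-⅕)) = -7527/(-1555 - 1537/5) = -7527/(-9312/5) = -7527*(-5/9312) = 12545/3104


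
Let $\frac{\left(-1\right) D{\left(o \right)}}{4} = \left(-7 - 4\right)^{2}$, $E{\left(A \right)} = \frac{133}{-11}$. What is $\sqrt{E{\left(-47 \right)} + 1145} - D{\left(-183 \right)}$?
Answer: $484 + \frac{\sqrt{137082}}{11} \approx 517.66$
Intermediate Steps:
$E{\left(A \right)} = - \frac{133}{11}$ ($E{\left(A \right)} = 133 \left(- \frac{1}{11}\right) = - \frac{133}{11}$)
$D{\left(o \right)} = -484$ ($D{\left(o \right)} = - 4 \left(-7 - 4\right)^{2} = - 4 \left(-11\right)^{2} = \left(-4\right) 121 = -484$)
$\sqrt{E{\left(-47 \right)} + 1145} - D{\left(-183 \right)} = \sqrt{- \frac{133}{11} + 1145} - -484 = \sqrt{\frac{12462}{11}} + 484 = \frac{\sqrt{137082}}{11} + 484 = 484 + \frac{\sqrt{137082}}{11}$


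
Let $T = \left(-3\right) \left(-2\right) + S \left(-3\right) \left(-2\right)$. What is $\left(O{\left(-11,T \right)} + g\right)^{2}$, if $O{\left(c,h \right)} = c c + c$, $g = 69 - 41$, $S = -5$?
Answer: $19044$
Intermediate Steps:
$g = 28$ ($g = 69 - 41 = 28$)
$T = -24$ ($T = \left(-3\right) \left(-2\right) + \left(-5\right) \left(-3\right) \left(-2\right) = 6 + 15 \left(-2\right) = 6 - 30 = -24$)
$O{\left(c,h \right)} = c + c^{2}$ ($O{\left(c,h \right)} = c^{2} + c = c + c^{2}$)
$\left(O{\left(-11,T \right)} + g\right)^{2} = \left(- 11 \left(1 - 11\right) + 28\right)^{2} = \left(\left(-11\right) \left(-10\right) + 28\right)^{2} = \left(110 + 28\right)^{2} = 138^{2} = 19044$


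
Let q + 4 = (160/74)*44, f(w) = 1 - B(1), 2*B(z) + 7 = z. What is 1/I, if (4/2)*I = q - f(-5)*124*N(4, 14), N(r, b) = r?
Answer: -37/35018 ≈ -0.0010566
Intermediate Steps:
B(z) = -7/2 + z/2
f(w) = 4 (f(w) = 1 - (-7/2 + (½)*1) = 1 - (-7/2 + ½) = 1 - 1*(-3) = 1 + 3 = 4)
q = 3372/37 (q = -4 + (160/74)*44 = -4 + (160*(1/74))*44 = -4 + (80/37)*44 = -4 + 3520/37 = 3372/37 ≈ 91.135)
I = -35018/37 (I = (3372/37 - 4*124*4)/2 = (3372/37 - 496*4)/2 = (3372/37 - 1*1984)/2 = (3372/37 - 1984)/2 = (½)*(-70036/37) = -35018/37 ≈ -946.43)
1/I = 1/(-35018/37) = -37/35018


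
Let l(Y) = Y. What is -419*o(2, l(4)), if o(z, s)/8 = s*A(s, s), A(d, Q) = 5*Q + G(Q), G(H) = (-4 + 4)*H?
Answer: -268160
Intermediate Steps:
G(H) = 0 (G(H) = 0*H = 0)
A(d, Q) = 5*Q (A(d, Q) = 5*Q + 0 = 5*Q)
o(z, s) = 40*s² (o(z, s) = 8*(s*(5*s)) = 8*(5*s²) = 40*s²)
-419*o(2, l(4)) = -16760*4² = -16760*16 = -419*640 = -268160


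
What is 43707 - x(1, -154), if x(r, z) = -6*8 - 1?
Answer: 43756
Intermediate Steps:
x(r, z) = -49 (x(r, z) = -48 - 1 = -49)
43707 - x(1, -154) = 43707 - 1*(-49) = 43707 + 49 = 43756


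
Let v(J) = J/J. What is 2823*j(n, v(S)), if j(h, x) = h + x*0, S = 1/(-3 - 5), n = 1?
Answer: 2823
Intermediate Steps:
S = -1/8 (S = 1/(-8) = -1/8 ≈ -0.12500)
v(J) = 1
j(h, x) = h (j(h, x) = h + 0 = h)
2823*j(n, v(S)) = 2823*1 = 2823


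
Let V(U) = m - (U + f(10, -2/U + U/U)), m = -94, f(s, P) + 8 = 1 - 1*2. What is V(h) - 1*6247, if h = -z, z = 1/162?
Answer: -1025783/162 ≈ -6332.0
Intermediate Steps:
f(s, P) = -9 (f(s, P) = -8 + (1 - 1*2) = -8 + (1 - 2) = -8 - 1 = -9)
z = 1/162 ≈ 0.0061728
h = -1/162 (h = -1*1/162 = -1/162 ≈ -0.0061728)
V(U) = -85 - U (V(U) = -94 - (U - 9) = -94 - (-9 + U) = -94 + (9 - U) = -85 - U)
V(h) - 1*6247 = (-85 - 1*(-1/162)) - 1*6247 = (-85 + 1/162) - 6247 = -13769/162 - 6247 = -1025783/162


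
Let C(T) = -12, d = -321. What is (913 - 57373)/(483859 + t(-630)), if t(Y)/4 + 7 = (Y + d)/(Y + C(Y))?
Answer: -6041220/51770551 ≈ -0.11669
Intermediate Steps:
t(Y) = -28 + 4*(-321 + Y)/(-12 + Y) (t(Y) = -28 + 4*((Y - 321)/(Y - 12)) = -28 + 4*((-321 + Y)/(-12 + Y)) = -28 + 4*(-321 + Y)/(-12 + Y))
(913 - 57373)/(483859 + t(-630)) = (913 - 57373)/(483859 + 12*(-79 - 2*(-630))/(-12 - 630)) = -56460/(483859 + 12*(-79 + 1260)/(-642)) = -56460/(483859 + 12*(-1/642)*1181) = -56460/(483859 - 2362/107) = -56460/51770551/107 = -56460*107/51770551 = -6041220/51770551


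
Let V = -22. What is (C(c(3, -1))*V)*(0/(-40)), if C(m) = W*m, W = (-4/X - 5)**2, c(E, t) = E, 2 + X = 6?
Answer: 0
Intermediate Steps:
X = 4 (X = -2 + 6 = 4)
W = 36 (W = (-4/4 - 5)**2 = (-4*1/4 - 5)**2 = (-1 - 5)**2 = (-6)**2 = 36)
C(m) = 36*m
(C(c(3, -1))*V)*(0/(-40)) = ((36*3)*(-22))*(0/(-40)) = (108*(-22))*(0*(-1/40)) = -2376*0 = 0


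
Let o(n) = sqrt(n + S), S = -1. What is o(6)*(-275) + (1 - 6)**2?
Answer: 25 - 275*sqrt(5) ≈ -589.92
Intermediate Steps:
o(n) = sqrt(-1 + n) (o(n) = sqrt(n - 1) = sqrt(-1 + n))
o(6)*(-275) + (1 - 6)**2 = sqrt(-1 + 6)*(-275) + (1 - 6)**2 = sqrt(5)*(-275) + (-5)**2 = -275*sqrt(5) + 25 = 25 - 275*sqrt(5)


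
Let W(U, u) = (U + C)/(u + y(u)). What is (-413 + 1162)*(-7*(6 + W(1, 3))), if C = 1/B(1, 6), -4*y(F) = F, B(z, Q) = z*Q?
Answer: -922768/27 ≈ -34177.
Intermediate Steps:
B(z, Q) = Q*z
y(F) = -F/4
C = ⅙ (C = 1/(6*1) = 1/6 = ⅙ ≈ 0.16667)
W(U, u) = 4*(⅙ + U)/(3*u) (W(U, u) = (U + ⅙)/(u - u/4) = (⅙ + U)/((3*u/4)) = (⅙ + U)*(4/(3*u)) = 4*(⅙ + U)/(3*u))
(-413 + 1162)*(-7*(6 + W(1, 3))) = (-413 + 1162)*(-7*(6 + (2/9)*(1 + 6*1)/3)) = 749*(-7*(6 + (2/9)*(⅓)*(1 + 6))) = 749*(-7*(6 + (2/9)*(⅓)*7)) = 749*(-7*(6 + 14/27)) = 749*(-7*176/27) = 749*(-1232/27) = -922768/27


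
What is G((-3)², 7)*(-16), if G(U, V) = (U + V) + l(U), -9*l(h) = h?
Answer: -240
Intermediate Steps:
l(h) = -h/9
G(U, V) = V + 8*U/9 (G(U, V) = (U + V) - U/9 = V + 8*U/9)
G((-3)², 7)*(-16) = (7 + (8/9)*(-3)²)*(-16) = (7 + (8/9)*9)*(-16) = (7 + 8)*(-16) = 15*(-16) = -240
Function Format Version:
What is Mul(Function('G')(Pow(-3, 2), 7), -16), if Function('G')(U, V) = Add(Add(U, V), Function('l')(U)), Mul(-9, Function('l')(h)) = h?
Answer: -240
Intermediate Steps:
Function('l')(h) = Mul(Rational(-1, 9), h)
Function('G')(U, V) = Add(V, Mul(Rational(8, 9), U)) (Function('G')(U, V) = Add(Add(U, V), Mul(Rational(-1, 9), U)) = Add(V, Mul(Rational(8, 9), U)))
Mul(Function('G')(Pow(-3, 2), 7), -16) = Mul(Add(7, Mul(Rational(8, 9), Pow(-3, 2))), -16) = Mul(Add(7, Mul(Rational(8, 9), 9)), -16) = Mul(Add(7, 8), -16) = Mul(15, -16) = -240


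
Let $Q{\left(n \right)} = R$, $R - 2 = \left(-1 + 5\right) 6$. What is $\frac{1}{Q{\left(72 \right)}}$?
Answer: $\frac{1}{26} \approx 0.038462$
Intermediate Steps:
$R = 26$ ($R = 2 + \left(-1 + 5\right) 6 = 2 + 4 \cdot 6 = 2 + 24 = 26$)
$Q{\left(n \right)} = 26$
$\frac{1}{Q{\left(72 \right)}} = \frac{1}{26}$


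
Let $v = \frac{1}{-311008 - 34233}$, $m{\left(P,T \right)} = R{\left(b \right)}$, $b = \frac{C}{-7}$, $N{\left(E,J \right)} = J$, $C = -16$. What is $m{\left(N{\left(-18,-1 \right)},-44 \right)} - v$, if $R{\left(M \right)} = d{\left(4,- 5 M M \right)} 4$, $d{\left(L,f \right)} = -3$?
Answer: $- \frac{4142891}{345241} \approx -12.0$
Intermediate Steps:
$b = \frac{16}{7}$ ($b = - \frac{16}{-7} = \left(-16\right) \left(- \frac{1}{7}\right) = \frac{16}{7} \approx 2.2857$)
$R{\left(M \right)} = -12$ ($R{\left(M \right)} = \left(-3\right) 4 = -12$)
$m{\left(P,T \right)} = -12$
$v = - \frac{1}{345241}$ ($v = \frac{1}{-345241} = - \frac{1}{345241} \approx -2.8965 \cdot 10^{-6}$)
$m{\left(N{\left(-18,-1 \right)},-44 \right)} - v = -12 - - \frac{1}{345241} = -12 + \frac{1}{345241} = - \frac{4142891}{345241}$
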